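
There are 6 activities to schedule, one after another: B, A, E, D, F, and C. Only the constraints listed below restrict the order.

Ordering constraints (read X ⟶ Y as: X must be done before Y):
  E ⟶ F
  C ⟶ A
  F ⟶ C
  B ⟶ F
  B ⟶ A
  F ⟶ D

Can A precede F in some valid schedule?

No

There is a dependency chain F → C → A, so A always comes after F.
Hence A can never be scheduled before F.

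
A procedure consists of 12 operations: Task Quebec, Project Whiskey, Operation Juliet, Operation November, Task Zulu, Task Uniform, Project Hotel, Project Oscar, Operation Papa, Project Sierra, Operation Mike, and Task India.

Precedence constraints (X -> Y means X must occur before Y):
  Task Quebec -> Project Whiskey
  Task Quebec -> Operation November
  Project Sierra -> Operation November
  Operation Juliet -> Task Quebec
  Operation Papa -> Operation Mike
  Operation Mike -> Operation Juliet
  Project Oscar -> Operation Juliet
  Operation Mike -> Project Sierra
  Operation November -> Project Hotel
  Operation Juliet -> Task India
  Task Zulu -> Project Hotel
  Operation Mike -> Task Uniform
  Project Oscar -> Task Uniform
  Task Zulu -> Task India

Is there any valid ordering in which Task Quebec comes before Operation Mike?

Following Operation Mike → Operation Juliet → Task Quebec, Operation Mike must precede Task Quebec in every valid ordering.
So no valid ordering can have Task Quebec before Operation Mike.

No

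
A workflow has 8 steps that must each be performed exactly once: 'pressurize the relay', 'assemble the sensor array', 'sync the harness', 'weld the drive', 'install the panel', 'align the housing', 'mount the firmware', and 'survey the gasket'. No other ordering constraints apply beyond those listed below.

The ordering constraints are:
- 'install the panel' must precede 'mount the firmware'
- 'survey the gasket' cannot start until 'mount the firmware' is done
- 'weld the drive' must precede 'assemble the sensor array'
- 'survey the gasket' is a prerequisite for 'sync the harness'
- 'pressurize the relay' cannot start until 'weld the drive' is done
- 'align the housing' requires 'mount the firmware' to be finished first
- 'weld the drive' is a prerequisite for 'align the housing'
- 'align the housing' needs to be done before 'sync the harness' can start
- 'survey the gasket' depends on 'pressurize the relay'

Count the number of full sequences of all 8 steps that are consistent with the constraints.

94

The steps with no prerequisites are 'weld the drive', 'install the panel'; any of them can be placed first.
Enumerating by repeatedly choosing an available step (one whose prerequisites are all placed) gives 94 distinct complete orderings.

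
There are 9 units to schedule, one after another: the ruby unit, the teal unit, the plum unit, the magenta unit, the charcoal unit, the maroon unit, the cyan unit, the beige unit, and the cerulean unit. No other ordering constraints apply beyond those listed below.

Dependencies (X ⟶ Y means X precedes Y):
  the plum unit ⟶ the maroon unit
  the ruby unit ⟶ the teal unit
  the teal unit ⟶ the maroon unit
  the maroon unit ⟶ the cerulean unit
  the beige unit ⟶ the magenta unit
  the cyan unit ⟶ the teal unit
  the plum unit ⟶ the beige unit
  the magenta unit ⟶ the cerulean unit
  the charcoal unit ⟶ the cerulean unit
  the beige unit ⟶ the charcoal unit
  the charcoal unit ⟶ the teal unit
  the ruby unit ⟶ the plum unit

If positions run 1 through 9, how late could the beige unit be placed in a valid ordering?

Following every chain forward from the beige unit, the units that must come later are the teal unit, the magenta unit, the charcoal unit, the maroon unit, the cerulean unit — 5 of them.
So at least 5 units follow the beige unit, putting the beige unit no later than position 4. That position is achievable by scheduling everything else first.

4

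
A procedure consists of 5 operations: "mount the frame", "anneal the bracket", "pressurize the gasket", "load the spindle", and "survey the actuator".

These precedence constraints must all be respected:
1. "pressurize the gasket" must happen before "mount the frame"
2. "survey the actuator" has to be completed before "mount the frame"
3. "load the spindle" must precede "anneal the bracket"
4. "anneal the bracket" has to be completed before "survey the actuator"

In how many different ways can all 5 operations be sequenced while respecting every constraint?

4

The operations with no prerequisites are "pressurize the gasket", "load the spindle"; any of them can be placed first.
Counting all ways to extend the partial order to a total order gives 4.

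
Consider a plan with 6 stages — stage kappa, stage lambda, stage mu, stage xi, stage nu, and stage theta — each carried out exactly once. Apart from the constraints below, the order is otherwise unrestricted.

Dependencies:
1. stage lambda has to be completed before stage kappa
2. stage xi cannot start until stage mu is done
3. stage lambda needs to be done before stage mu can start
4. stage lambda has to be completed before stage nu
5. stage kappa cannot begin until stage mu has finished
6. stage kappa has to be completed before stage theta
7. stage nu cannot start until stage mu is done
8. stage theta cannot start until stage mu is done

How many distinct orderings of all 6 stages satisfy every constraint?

12

Only stage lambda has no prerequisites, so it must go first.
Counting all ways to extend the partial order to a total order gives 12.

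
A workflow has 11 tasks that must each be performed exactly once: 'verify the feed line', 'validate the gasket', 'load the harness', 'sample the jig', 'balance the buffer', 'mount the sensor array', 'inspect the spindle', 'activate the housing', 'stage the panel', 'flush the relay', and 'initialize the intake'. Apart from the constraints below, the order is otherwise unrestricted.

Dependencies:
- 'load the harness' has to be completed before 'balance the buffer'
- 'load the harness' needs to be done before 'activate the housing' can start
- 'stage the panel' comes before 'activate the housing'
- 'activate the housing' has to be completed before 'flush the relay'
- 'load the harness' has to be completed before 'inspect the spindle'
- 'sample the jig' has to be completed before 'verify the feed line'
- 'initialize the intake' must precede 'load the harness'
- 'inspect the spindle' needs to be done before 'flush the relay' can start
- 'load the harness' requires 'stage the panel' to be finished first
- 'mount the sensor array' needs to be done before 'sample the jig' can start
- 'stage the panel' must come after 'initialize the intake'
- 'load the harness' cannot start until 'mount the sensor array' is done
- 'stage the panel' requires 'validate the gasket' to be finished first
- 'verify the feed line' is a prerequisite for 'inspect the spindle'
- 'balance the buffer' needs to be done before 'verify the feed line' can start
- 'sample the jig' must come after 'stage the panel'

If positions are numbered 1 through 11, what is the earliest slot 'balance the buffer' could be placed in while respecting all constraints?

6

The tasks that are forced before 'balance the buffer', directly or transitively, are 'validate the gasket', 'load the harness', 'mount the sensor array', 'stage the panel', 'initialize the intake'. That's 5 tasks.
With 5 mandatory predecessors, the earliest 'balance the buffer' can sit is position 5+1 = 6, and placing just those 5 first achieves it.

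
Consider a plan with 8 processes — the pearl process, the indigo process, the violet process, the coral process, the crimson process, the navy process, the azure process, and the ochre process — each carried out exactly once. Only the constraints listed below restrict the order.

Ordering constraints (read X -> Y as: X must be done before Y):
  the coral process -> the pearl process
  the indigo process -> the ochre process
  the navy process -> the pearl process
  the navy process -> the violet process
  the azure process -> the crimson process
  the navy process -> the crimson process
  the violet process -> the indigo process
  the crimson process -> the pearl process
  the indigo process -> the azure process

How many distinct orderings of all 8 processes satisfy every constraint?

27

2 processes have no prerequisites (the coral process, the navy process), so any of them could come first.
Counting all ways to extend the partial order to a total order gives 27.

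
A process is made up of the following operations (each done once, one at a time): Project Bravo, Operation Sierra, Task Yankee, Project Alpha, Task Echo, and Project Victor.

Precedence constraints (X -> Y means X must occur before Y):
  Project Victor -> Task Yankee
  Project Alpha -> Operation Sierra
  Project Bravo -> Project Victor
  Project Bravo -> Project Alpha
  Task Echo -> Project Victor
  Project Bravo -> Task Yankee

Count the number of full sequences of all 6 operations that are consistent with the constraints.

16

2 operations have no prerequisites (Project Bravo, Task Echo), so any of them could come first.
Enumerating by repeatedly choosing an available operation (one whose prerequisites are all placed) gives 16 distinct complete orderings.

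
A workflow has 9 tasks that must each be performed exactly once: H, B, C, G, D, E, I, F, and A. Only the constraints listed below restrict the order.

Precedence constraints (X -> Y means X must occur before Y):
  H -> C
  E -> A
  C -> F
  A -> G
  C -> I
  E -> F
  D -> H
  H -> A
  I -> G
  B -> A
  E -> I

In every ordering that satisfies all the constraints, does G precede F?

G and F are not related by any chain of constraints.
So G can come before F or after — it is not forced.

No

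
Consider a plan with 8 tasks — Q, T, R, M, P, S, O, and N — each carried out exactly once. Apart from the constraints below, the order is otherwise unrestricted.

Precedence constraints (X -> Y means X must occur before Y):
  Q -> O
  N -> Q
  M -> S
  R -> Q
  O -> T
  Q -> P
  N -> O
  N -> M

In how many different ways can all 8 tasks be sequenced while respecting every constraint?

108

2 tasks have no prerequisites (R, N), so any of them could come first.
Counting all ways to extend the partial order to a total order gives 108.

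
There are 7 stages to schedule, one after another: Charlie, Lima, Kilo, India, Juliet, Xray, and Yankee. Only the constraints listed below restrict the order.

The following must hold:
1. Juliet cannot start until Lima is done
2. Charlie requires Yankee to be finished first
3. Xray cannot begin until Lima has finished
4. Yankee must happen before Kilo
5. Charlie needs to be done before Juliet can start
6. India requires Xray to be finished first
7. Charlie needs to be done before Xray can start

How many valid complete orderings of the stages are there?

51

2 stages have no prerequisites (Lima, Yankee), so any of them could come first.
Enumerating by repeatedly choosing an available stage (one whose prerequisites are all placed) gives 51 distinct complete orderings.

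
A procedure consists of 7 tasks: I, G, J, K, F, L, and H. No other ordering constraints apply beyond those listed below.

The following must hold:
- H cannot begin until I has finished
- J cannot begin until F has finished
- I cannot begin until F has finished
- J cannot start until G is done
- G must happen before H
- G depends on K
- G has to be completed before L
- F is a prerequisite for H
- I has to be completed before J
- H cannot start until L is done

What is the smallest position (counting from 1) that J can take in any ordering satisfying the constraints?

5

Working backwards through the constraints from J, its full set of required predecessors is I, G, K, F — 4 of them.
With 4 mandatory predecessors, the earliest J can sit is position 4+1 = 5, and placing just those 4 first achieves it.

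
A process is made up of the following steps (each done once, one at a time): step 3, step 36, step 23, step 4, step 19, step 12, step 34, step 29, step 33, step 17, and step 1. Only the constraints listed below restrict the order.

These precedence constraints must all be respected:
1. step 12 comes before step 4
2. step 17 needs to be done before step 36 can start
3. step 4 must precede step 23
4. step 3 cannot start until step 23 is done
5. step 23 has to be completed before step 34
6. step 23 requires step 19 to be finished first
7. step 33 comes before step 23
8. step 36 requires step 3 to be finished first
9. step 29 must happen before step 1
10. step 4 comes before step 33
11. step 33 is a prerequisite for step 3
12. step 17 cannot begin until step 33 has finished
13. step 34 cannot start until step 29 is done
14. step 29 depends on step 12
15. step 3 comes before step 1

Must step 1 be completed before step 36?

No chain of constraints connects step 1 to step 36 in either direction.
So step 1 can come before step 36 or after — it is not forced.

No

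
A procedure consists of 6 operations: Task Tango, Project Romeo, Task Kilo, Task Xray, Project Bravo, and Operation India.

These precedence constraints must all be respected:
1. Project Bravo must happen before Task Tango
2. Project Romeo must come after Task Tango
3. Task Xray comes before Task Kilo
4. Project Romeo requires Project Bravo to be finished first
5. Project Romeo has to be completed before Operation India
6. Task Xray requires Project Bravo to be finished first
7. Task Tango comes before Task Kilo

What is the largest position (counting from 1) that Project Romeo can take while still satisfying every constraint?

5

Following the constraints forward from Project Romeo, its only required successor is Operation India.
With 1 mandatory successor out of 6 operations total, the latest slot for Project Romeo is 6−1 = 5, and it's reachable by doing all non-successors before Project Romeo.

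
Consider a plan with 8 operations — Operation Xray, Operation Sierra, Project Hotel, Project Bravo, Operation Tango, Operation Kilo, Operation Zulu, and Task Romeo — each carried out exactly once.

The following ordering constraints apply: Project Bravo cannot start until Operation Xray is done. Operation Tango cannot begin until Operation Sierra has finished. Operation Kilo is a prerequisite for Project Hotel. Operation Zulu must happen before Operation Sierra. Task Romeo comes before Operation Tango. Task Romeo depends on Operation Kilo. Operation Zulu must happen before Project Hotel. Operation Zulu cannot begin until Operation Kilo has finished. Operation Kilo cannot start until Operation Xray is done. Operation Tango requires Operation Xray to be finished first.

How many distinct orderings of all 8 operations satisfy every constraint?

77

Only Operation Xray has no prerequisites, so it must go first.
Systematically extending each partial ordering one operation at a time and counting, there are 77 complete orderings.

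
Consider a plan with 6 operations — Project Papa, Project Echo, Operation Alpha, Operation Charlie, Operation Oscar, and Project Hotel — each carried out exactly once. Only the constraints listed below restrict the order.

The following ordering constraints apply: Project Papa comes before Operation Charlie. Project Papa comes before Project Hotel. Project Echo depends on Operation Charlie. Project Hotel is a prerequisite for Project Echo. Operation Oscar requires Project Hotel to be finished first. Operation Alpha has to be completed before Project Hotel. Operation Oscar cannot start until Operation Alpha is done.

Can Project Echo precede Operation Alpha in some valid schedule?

Following Operation Alpha → Project Hotel → Project Echo, Operation Alpha must precede Project Echo in every valid ordering.
So no valid ordering can have Project Echo before Operation Alpha.

No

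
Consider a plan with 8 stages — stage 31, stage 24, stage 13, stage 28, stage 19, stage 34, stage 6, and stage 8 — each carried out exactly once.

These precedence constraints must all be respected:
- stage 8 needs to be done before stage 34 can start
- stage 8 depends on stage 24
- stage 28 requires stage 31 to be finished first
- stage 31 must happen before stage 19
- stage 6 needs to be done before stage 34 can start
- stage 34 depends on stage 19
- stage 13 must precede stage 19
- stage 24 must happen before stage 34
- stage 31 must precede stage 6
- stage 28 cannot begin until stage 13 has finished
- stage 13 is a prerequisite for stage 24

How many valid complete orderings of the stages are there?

197

The stages with no prerequisites are stage 31, stage 13; any of them can be placed first.
Enumerating by repeatedly choosing an available stage (one whose prerequisites are all placed) gives 197 distinct complete orderings.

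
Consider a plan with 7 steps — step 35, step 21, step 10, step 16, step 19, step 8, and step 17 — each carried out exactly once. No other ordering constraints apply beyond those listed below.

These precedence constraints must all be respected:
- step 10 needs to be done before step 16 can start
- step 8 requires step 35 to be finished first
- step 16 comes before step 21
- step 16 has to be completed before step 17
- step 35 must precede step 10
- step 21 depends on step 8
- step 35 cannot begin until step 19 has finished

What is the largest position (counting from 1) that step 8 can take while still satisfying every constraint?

Following the constraints forward from step 8, its only required successor is step 21.
With 1 mandatory successor out of 7 steps total, the latest slot for step 8 is 7−1 = 6, and it's reachable by doing all non-successors before step 8.

6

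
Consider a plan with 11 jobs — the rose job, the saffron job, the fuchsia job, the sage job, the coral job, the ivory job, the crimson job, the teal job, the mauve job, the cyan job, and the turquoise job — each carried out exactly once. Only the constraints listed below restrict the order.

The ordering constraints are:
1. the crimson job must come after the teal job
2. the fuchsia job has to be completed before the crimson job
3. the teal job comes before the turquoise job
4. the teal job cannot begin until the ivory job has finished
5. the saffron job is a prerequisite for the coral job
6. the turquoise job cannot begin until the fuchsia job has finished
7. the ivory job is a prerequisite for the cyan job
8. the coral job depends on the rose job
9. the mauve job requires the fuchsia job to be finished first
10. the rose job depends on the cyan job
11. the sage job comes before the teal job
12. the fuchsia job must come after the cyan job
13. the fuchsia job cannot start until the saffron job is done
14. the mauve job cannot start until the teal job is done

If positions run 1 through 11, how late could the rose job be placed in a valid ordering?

Following the constraints forward from the rose job, its only required successor is the coral job.
So at least 1 job follows the rose job, putting the rose job no later than position 10. That position is achievable by scheduling everything else first.

10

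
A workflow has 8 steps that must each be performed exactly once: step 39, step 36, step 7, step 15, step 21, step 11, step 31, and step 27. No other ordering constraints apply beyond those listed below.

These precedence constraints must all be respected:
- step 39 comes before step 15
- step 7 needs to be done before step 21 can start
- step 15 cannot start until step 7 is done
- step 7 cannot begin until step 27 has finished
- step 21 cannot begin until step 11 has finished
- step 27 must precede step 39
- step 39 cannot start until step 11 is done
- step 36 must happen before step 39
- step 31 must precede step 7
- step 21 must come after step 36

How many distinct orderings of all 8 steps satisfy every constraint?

180

The steps with no prerequisites are step 36, step 11, step 31, step 27; any of them can be placed first.
Enumerating by repeatedly choosing an available step (one whose prerequisites are all placed) gives 180 distinct complete orderings.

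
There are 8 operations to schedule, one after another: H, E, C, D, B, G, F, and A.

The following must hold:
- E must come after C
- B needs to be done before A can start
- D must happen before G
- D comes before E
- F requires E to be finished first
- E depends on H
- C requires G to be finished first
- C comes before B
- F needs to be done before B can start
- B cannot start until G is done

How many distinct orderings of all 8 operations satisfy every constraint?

2 operations have no prerequisites (H, D), so any of them could come first.
Enumerating by repeatedly choosing an available operation (one whose prerequisites are all placed) gives 4 distinct complete orderings.

4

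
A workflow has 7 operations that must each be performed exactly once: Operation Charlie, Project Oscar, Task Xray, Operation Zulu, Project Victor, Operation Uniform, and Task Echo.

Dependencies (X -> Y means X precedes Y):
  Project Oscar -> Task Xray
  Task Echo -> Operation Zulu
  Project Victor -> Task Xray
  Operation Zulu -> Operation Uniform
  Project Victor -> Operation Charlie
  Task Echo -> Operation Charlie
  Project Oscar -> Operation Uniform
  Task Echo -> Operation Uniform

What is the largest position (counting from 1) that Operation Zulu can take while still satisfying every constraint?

The only operation forced after Operation Zulu (directly or by a chain) is Operation Uniform.
With 1 mandatory successor out of 7 operations total, the latest slot for Operation Zulu is 7−1 = 6, and it's reachable by doing all non-successors before Operation Zulu.

6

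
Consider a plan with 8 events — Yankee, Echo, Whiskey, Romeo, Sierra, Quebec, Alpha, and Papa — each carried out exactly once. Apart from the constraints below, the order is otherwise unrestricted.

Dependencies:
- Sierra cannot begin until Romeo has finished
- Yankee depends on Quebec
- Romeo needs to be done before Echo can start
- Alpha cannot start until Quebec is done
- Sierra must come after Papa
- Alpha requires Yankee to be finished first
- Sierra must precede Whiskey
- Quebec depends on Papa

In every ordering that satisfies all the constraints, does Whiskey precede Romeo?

There is a chain Romeo → Sierra → Whiskey, which puts Romeo before Whiskey.
So Whiskey does not have to come before Romeo — it cannot.

No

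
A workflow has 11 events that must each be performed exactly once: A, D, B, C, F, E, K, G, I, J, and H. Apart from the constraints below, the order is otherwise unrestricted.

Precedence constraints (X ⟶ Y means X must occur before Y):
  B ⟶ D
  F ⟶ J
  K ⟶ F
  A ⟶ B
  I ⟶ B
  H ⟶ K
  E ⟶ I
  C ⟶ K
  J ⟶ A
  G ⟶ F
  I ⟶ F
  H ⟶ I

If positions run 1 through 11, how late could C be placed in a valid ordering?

5

Every event that must follow C has to come after it. Tracing all chains starting from C, those events are: A, D, B, F, K, J — 6 in total.
So at least 6 events follow C, putting C no later than position 5. That position is achievable by scheduling everything else first.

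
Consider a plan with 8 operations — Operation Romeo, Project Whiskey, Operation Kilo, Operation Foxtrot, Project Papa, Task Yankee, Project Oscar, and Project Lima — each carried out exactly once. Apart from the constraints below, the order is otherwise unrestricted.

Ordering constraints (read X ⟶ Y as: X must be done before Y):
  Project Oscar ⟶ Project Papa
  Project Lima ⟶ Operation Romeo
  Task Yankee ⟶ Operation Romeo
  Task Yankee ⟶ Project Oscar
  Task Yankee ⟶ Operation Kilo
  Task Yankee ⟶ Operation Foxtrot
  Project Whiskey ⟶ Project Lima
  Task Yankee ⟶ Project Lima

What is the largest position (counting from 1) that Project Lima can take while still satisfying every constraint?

Following the constraints forward from Project Lima, its only required successor is Operation Romeo.
With 1 mandatory successor out of 8 operations total, the latest slot for Project Lima is 8−1 = 7, and it's reachable by doing all non-successors before Project Lima.

7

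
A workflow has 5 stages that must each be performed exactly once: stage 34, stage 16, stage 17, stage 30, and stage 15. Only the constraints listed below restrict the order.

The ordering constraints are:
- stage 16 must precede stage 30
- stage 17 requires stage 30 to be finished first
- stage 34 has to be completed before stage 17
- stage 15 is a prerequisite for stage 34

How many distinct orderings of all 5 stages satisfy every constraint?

6

The stages with no prerequisites are stage 16, stage 15; any of them can be placed first.
Systematically extending each partial ordering one stage at a time and counting, there are 6 complete orderings.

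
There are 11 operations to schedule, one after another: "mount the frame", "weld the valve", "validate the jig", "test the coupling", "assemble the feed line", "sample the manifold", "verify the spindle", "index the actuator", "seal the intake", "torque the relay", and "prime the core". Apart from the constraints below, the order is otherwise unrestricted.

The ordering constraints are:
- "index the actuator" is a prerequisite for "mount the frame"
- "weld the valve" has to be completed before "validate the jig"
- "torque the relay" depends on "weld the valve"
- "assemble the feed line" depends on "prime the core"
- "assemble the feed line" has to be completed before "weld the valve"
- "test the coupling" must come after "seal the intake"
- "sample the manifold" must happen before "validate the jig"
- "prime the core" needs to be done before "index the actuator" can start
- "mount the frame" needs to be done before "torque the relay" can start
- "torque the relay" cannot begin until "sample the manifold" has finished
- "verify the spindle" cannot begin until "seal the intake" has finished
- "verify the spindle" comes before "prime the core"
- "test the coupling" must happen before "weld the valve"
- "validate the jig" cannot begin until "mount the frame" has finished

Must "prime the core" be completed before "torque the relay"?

Yes

Tracing the constraints gives a chain: "prime the core" → "assemble the feed line" → "weld the valve" → "torque the relay".
Hence "prime the core" necessarily comes before "torque the relay".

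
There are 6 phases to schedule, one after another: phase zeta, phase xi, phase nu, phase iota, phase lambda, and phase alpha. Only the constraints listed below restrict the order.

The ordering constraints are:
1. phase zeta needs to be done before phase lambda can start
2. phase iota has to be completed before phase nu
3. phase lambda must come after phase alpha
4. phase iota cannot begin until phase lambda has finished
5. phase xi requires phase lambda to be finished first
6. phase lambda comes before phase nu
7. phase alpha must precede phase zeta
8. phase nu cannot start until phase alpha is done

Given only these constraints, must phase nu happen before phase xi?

Phase nu and phase xi are not related by any chain of constraints.
There exist valid orderings with phase xi before phase nu, so phase nu is not required to come first.

No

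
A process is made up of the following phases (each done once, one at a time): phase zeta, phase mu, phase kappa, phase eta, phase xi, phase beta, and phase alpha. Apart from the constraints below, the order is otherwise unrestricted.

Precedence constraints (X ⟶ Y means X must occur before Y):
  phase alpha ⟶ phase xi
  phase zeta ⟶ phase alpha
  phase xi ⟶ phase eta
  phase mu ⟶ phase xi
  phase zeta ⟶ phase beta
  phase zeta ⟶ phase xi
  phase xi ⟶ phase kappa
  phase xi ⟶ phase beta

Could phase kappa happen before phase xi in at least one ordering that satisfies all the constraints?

Following phase xi → phase kappa, phase xi must precede phase kappa in every valid ordering.
So no valid ordering can have phase kappa before phase xi.

No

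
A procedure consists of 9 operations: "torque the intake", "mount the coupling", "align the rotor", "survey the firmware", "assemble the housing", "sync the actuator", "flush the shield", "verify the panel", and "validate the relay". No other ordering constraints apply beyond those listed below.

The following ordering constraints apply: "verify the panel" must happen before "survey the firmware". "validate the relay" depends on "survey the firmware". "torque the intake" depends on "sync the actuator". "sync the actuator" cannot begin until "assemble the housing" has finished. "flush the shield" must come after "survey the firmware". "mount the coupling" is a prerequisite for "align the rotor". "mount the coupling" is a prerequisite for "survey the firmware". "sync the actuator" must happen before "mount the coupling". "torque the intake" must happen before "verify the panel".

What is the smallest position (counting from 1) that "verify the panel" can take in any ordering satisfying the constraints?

The operations that are forced before "verify the panel", directly or transitively, are "torque the intake", "assemble the housing", "sync the actuator". That's 3 operations.
So at minimum 3 operations come before "verify the panel", putting "verify the panel" no earlier than position 4. That position is achievable by scheduling exactly those predecessors first.

4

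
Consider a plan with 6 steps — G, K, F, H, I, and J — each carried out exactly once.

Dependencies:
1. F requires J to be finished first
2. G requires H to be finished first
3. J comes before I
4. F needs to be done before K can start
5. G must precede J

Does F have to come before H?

In fact the dependencies run the other way: H → G → J → F.
So F never precedes H.

No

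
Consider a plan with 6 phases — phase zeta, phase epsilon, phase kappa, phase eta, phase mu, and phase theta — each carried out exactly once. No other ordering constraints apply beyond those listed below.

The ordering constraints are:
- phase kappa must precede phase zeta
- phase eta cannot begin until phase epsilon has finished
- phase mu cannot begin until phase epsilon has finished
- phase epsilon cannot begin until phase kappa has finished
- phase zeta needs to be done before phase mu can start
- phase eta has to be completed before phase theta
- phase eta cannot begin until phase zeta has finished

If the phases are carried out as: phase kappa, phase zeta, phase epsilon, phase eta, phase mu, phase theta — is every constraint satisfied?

Checking each listed constraint against this order: for instance, phase zeta is in position 2 and phase mu in position 5, so that constraint holds — and the remaining constraints check out the same way.

Yes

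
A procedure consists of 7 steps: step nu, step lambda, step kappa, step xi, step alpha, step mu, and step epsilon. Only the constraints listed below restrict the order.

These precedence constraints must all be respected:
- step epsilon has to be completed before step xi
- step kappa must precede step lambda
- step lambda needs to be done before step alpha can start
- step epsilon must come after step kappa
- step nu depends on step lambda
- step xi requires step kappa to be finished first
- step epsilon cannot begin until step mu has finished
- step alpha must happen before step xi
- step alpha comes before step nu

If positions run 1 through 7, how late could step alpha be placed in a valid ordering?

5

Following every chain forward from step alpha, the steps that must come later are step nu, step xi — 2 of them.
So at least 2 steps follow step alpha, putting step alpha no later than position 5. That position is achievable by scheduling everything else first.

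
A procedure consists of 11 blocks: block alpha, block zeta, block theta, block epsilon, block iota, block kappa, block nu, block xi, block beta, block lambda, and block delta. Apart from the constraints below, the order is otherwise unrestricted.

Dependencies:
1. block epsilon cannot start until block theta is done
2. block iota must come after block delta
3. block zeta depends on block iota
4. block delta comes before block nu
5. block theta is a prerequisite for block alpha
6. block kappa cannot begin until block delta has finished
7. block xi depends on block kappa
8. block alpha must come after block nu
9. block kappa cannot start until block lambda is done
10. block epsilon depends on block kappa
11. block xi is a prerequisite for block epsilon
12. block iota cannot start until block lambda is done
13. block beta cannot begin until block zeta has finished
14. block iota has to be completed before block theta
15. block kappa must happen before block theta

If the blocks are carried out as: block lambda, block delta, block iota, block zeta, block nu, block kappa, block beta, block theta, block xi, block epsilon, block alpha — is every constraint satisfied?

Yes

Every stated constraint is respected: block nu sits at position 5, ahead of block alpha at position 11, and each of the other listed pairs likewise has the predecessor earlier in the sequence.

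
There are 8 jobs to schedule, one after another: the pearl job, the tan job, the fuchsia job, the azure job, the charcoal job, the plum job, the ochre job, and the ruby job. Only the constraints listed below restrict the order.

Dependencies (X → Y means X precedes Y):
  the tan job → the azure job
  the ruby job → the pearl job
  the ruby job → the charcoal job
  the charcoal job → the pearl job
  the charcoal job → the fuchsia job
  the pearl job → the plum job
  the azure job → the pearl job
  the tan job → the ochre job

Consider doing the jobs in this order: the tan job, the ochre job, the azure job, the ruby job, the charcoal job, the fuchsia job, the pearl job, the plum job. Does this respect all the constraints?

Yes

Every stated constraint is respected: the azure job sits at position 3, ahead of the pearl job at position 7, and each of the other listed pairs likewise has the predecessor earlier in the sequence.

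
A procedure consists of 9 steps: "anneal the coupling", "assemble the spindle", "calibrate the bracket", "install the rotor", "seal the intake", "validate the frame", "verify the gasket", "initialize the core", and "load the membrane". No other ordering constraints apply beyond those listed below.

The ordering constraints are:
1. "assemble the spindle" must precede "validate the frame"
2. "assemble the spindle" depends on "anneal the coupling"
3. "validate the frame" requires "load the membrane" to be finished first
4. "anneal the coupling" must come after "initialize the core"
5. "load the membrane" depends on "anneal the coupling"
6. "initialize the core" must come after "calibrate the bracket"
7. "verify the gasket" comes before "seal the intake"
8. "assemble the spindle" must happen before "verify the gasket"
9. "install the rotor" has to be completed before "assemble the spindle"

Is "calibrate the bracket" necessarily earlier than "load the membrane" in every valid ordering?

Tracing the constraints gives a chain: "calibrate the bracket" → "initialize the core" → "anneal the coupling" → "load the membrane".
So "calibrate the bracket" must precede "load the membrane" in any valid ordering.

Yes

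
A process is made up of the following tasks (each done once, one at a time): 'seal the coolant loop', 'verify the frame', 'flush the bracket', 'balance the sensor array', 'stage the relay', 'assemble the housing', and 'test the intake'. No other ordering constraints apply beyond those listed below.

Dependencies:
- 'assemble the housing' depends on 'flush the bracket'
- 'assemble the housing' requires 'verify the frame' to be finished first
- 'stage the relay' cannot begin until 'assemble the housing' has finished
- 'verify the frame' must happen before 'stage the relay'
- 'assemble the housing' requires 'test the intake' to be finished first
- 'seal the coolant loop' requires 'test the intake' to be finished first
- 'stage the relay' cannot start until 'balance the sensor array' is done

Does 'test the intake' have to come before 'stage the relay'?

Yes

Tracing the constraints gives a chain: 'test the intake' → 'assemble the housing' → 'stage the relay'.
That forces 'test the intake' before 'stage the relay' in every valid schedule.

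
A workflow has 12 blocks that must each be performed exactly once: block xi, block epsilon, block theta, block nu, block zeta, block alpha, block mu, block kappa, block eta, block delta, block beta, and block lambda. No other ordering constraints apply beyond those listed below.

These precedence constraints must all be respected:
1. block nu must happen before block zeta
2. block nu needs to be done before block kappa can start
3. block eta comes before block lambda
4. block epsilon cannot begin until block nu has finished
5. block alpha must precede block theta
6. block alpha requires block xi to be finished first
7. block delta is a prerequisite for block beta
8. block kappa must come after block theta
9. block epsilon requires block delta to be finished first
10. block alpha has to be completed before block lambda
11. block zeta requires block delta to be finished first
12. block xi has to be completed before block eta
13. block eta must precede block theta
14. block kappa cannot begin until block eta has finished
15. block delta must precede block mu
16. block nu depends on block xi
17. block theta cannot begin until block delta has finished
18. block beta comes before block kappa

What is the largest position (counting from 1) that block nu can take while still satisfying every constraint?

Every block that must follow block nu has to come after it. Tracing all chains starting from block nu, those blocks are: block epsilon, block zeta, block kappa — 3 in total.
With 3 mandatory successors out of 12 blocks total, the latest slot for block nu is 12−3 = 9, and it's reachable by doing all non-successors before block nu.

9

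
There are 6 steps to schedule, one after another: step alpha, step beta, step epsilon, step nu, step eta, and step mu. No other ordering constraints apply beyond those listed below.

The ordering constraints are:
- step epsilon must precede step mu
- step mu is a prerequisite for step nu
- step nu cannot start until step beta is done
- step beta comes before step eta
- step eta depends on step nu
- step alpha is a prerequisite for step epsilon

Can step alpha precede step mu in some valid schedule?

Yes

The constraints force step alpha before step mu, so yes — every valid ordering has step alpha earlier.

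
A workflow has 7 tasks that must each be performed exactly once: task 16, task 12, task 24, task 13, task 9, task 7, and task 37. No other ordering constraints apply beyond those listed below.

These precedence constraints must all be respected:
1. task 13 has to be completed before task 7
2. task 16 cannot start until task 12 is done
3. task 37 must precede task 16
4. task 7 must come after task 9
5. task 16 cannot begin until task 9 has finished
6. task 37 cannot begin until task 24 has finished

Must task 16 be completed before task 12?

No

The constraints actually force task 12 before task 16 (via task 12 → task 16), not the other way around.
So task 16 never precedes task 12.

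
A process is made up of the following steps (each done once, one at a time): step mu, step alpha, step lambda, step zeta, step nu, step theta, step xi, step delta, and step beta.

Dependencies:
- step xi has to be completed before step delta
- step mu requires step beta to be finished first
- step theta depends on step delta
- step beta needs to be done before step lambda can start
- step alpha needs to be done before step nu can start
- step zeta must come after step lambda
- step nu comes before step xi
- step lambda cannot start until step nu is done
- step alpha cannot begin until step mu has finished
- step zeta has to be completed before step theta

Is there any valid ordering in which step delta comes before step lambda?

Yes

The constraints leave step delta and step lambda unordered relative to each other; nothing requires step lambda earlier.
So a valid ordering placing step delta earlier than step lambda exists.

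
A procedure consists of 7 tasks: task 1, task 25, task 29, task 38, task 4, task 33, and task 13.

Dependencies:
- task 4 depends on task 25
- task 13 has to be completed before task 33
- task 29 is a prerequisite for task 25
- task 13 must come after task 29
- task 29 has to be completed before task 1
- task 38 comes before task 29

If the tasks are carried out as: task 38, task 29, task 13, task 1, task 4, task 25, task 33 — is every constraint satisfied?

Here task 25 comes after task 4.
But one of the constraints requires task 25 before task 4, so this ordering violates it.

No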